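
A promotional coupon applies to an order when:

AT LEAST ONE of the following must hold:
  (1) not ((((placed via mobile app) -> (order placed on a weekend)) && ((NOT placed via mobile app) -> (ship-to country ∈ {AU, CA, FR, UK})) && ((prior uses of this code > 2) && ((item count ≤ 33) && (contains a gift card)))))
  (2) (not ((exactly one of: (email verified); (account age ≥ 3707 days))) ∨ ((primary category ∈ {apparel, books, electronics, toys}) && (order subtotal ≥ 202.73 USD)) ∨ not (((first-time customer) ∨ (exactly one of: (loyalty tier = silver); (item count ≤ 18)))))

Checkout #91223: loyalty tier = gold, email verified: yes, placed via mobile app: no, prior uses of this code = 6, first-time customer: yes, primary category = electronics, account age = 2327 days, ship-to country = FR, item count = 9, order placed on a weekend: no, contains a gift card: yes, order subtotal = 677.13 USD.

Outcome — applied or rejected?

Atomic conditions:
  placed via mobile app: no → false
  order placed on a weekend: no → false
  NOT placed via mobile app: no → true
  ship-to country ∈ {AU, CA, FR, UK}: FR is in the set → true
  prior uses of this code > 2: 6 > 2 is true
  item count ≤ 33: 9 ≤ 33 is true
  contains a gift card: yes → true
  email verified: yes → true
  account age ≥ 3707 days: 2327 ≥ 3707 is false
  primary category ∈ {apparel, books, electronics, toys}: electronics is in the set → true
  order subtotal ≥ 202.73 USD: 677.13 ≥ 202.73 is true
  first-time customer: yes → true
  loyalty tier = silver: gold == silver is false
  item count ≤ 18: 9 ≤ 18 is true
Combine:
[1.1.1] false → false (antecedent false ⇒ implication holds) = true
[1.1.2] true → true = true
[1.1.3.2] true AND true = true
[1.1.3] true AND true = true
[1.1] true AND true AND true = true
[1] NOT true = false
[2.1.1] exactly-one(true, false) = true
[2.1] NOT true = false
[2.2] true AND true = true
[2.3.1.2] exactly-one(false, true) = true
[2.3.1] true OR true = true
[2.3] NOT true = false
[2] false OR true OR false = true
[root] false OR true = true
Overall: true → applied

Applied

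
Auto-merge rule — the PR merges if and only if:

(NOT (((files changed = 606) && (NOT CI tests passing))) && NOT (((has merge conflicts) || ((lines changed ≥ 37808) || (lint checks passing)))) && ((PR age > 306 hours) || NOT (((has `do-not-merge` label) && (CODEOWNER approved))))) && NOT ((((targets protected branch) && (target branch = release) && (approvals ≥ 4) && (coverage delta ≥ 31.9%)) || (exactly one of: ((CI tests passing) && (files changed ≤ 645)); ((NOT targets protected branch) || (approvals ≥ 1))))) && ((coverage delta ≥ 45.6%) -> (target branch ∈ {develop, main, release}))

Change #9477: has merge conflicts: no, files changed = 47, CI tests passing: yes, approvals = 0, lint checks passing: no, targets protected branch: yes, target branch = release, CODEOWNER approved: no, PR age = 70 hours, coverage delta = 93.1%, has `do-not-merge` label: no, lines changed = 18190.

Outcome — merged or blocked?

Blocked

Atomic conditions:
  files changed = 606: 47 == 606 is false
  NOT CI tests passing: yes → false
  has merge conflicts: no → false
  lines changed ≥ 37808: 18190 ≥ 37808 is false
  lint checks passing: no → false
  PR age > 306 hours: 70 > 306 is false
  has `do-not-merge` label: no → false
  CODEOWNER approved: no → false
  targets protected branch: yes → true
  target branch = release: release == release is true
  approvals ≥ 4: 0 ≥ 4 is false
  coverage delta ≥ 31.9%: 93.1 ≥ 31.9 is true
  CI tests passing: yes → true
  files changed ≤ 645: 47 ≤ 645 is true
  NOT targets protected branch: yes → false
  approvals ≥ 1: 0 ≥ 1 is false
  coverage delta ≥ 45.6%: 93.1 ≥ 45.6 is true
  target branch ∈ {develop, main, release}: release is in the set → true
Combine:
[1.1.1] false AND false = false
[1.1] NOT false = true
[1.2.1.2] false OR false = false
[1.2.1] false OR false = false
[1.2] NOT false = true
[1.3.2.1] false AND false = false
[1.3.2] NOT false = true
[1.3] false OR true = true
[1] true AND true AND true = true
[2.1.1] true AND true AND false AND true = false
[2.1.2.1] true AND true = true
[2.1.2.2] false OR false = false
[2.1.2] exactly-one(true, false) = true
[2.1] false OR true = true
[2] NOT true = false
[3] true → true = true
[root] true AND false AND true = false
Overall: false → blocked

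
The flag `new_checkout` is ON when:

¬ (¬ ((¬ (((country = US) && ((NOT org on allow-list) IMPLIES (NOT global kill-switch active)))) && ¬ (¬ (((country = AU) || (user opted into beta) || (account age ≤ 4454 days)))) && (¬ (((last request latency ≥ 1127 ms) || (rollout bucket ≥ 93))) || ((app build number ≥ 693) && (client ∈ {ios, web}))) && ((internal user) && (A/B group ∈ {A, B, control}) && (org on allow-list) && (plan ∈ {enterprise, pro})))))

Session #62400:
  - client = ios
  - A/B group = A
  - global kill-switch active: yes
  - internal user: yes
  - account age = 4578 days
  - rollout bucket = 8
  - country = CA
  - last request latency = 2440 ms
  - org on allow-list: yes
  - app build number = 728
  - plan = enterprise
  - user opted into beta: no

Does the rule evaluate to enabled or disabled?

Atomic conditions:
  country = US: CA == US is false
  NOT org on allow-list: yes → false
  NOT global kill-switch active: yes → false
  country = AU: CA == AU is false
  user opted into beta: no → false
  account age ≤ 4454 days: 4578 ≤ 4454 is false
  last request latency ≥ 1127 ms: 2440 ≥ 1127 is true
  rollout bucket ≥ 93: 8 ≥ 93 is false
  app build number ≥ 693: 728 ≥ 693 is true
  client ∈ {ios, web}: ios is in the set → true
  internal user: yes → true
  A/B group ∈ {A, B, control}: A is in the set → true
  org on allow-list: yes → true
  plan ∈ {enterprise, pro}: enterprise is in the set → true
Combine:
[1.1.1.1.2] false → false (antecedent false ⇒ implication holds) = true
[1.1.1.1] false AND true = false
[1.1.1] NOT false = true
[1.1.2.1.1] false OR false OR false = false
[1.1.2.1] NOT false = true
[1.1.2] NOT true = false
[1.1.3.1.1] true OR false = true
[1.1.3.1] NOT true = false
[1.1.3.2] true AND true = true
[1.1.3] false OR true = true
[1.1.4] true AND true AND true AND true = true
[1.1] true AND false AND true AND true = false
[1] NOT false = true
[root] NOT true = false
Overall: false → disabled

Disabled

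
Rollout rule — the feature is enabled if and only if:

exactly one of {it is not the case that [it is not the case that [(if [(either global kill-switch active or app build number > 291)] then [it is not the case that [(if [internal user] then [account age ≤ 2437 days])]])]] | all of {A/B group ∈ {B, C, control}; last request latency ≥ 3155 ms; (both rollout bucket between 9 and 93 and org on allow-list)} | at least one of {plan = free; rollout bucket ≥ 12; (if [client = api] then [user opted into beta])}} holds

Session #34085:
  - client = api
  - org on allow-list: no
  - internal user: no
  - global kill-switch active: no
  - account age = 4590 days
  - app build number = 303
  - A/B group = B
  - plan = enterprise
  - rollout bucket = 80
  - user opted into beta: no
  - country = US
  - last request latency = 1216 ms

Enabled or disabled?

Enabled

Atomic conditions:
  global kill-switch active: no → false
  app build number > 291: 303 > 291 is true
  internal user: no → false
  account age ≤ 2437 days: 4590 ≤ 2437 is false
  A/B group ∈ {B, C, control}: B is in the set → true
  last request latency ≥ 3155 ms: 1216 ≥ 3155 is false
  rollout bucket between 9 and 93: 80 in [9, 93] is true
  org on allow-list: no → false
  plan = free: enterprise == free is false
  rollout bucket ≥ 12: 80 ≥ 12 is true
  client = api: api == api is true
  user opted into beta: no → false
Combine:
[1.1.1.1] false OR true = true
[1.1.1.2.1] false → false (antecedent false ⇒ implication holds) = true
[1.1.1.2] NOT true = false
[1.1.1] true → false = false
[1.1] NOT false = true
[1] NOT true = false
[2.3] true AND false = false
[2] true AND false AND false = false
[3.3] true → false = false
[3] false OR true OR false = true
[root] exactly-one(false, false, true) = true
Overall: true → enabled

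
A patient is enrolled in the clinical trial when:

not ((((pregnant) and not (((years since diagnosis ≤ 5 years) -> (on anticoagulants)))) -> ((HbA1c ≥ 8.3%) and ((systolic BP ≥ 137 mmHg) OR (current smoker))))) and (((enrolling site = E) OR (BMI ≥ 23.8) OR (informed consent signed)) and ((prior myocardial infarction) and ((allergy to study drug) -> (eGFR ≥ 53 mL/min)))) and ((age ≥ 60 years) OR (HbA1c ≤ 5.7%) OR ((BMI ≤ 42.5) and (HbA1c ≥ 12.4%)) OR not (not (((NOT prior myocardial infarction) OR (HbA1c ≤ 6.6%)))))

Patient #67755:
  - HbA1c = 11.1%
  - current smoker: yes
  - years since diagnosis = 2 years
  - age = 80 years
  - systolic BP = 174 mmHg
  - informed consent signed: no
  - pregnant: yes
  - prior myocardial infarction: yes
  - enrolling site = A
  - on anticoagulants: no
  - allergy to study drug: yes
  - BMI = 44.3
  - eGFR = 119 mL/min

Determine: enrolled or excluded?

Atomic conditions:
  pregnant: yes → true
  years since diagnosis ≤ 5 years: 2 ≤ 5 is true
  on anticoagulants: no → false
  HbA1c ≥ 8.3%: 11.1 ≥ 8.3 is true
  systolic BP ≥ 137 mmHg: 174 ≥ 137 is true
  current smoker: yes → true
  enrolling site = E: A == E is false
  BMI ≥ 23.8: 44.3 ≥ 23.8 is true
  informed consent signed: no → false
  prior myocardial infarction: yes → true
  allergy to study drug: yes → true
  eGFR ≥ 53 mL/min: 119 ≥ 53 is true
  age ≥ 60 years: 80 ≥ 60 is true
  HbA1c ≤ 5.7%: 11.1 ≤ 5.7 is false
  BMI ≤ 42.5: 44.3 ≤ 42.5 is false
  HbA1c ≥ 12.4%: 11.1 ≥ 12.4 is false
  NOT prior myocardial infarction: yes → false
  HbA1c ≤ 6.6%: 11.1 ≤ 6.6 is false
Combine:
[1.1.1.2.1] true → false = false
[1.1.1.2] NOT false = true
[1.1.1] true AND true = true
[1.1.2.2] true OR true = true
[1.1.2] true AND true = true
[1.1] true → true = true
[1] NOT true = false
[2.1] false OR true OR false = true
[2.2.2] true → true = true
[2.2] true AND true = true
[2] true AND true = true
[3.3] false AND false = false
[3.4.1.1] false OR false = false
[3.4.1] NOT false = true
[3.4] NOT true = false
[3] true OR false OR false OR false = true
[root] false AND true AND true = false
Overall: false → excluded

Excluded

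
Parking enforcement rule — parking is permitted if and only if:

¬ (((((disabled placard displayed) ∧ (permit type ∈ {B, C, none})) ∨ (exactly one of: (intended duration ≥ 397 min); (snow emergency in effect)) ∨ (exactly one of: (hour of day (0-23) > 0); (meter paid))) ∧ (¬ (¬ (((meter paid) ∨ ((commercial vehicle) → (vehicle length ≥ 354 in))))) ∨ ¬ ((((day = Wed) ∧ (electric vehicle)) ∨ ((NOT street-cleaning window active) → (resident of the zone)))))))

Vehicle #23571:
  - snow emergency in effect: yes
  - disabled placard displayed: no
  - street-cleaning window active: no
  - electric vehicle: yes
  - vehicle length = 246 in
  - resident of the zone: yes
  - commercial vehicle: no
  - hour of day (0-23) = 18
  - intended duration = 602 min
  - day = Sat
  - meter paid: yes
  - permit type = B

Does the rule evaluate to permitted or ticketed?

Permitted

Atomic conditions:
  disabled placard displayed: no → false
  permit type ∈ {B, C, none}: B is in the set → true
  intended duration ≥ 397 min: 602 ≥ 397 is true
  snow emergency in effect: yes → true
  hour of day (0-23) > 0: 18 > 0 is true
  meter paid: yes → true
  commercial vehicle: no → false
  vehicle length ≥ 354 in: 246 ≥ 354 is false
  day = Wed: Sat == Wed is false
  electric vehicle: yes → true
  NOT street-cleaning window active: no → true
  resident of the zone: yes → true
Combine:
[1.1.1] false AND true = false
[1.1.2] exactly-one(true, true) = false
[1.1.3] exactly-one(true, true) = false
[1.1] false OR false OR false = false
[1.2.1.1.1.2] false → false (antecedent false ⇒ implication holds) = true
[1.2.1.1.1] true OR true = true
[1.2.1.1] NOT true = false
[1.2.1] NOT false = true
[1.2.2.1.1] false AND true = false
[1.2.2.1.2] true → true = true
[1.2.2.1] false OR true = true
[1.2.2] NOT true = false
[1.2] true OR false = true
[1] false AND true = false
[root] NOT false = true
Overall: true → permitted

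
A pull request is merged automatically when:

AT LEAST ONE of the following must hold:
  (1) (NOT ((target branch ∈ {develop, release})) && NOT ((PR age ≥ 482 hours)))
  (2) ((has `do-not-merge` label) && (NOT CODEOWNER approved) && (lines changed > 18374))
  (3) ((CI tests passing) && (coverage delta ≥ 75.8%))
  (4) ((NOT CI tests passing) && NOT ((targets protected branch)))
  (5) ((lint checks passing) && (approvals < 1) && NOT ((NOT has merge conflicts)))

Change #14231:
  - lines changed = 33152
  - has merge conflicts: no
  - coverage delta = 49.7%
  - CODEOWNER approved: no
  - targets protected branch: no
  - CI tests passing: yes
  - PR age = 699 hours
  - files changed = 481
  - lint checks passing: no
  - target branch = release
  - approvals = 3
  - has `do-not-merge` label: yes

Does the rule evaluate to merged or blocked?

Atomic conditions:
  target branch ∈ {develop, release}: release is in the set → true
  PR age ≥ 482 hours: 699 ≥ 482 is true
  has `do-not-merge` label: yes → true
  NOT CODEOWNER approved: no → true
  lines changed > 18374: 33152 > 18374 is true
  CI tests passing: yes → true
  coverage delta ≥ 75.8%: 49.7 ≥ 75.8 is false
  NOT CI tests passing: yes → false
  targets protected branch: no → false
  lint checks passing: no → false
  approvals < 1: 3 < 1 is false
  NOT has merge conflicts: no → true
Combine:
[1.1] NOT true = false
[1.2] NOT true = false
[1] false AND false = false
[2] true AND true AND true = true
[3] true AND false = false
[4.2] NOT false = true
[4] false AND true = false
[5.3] NOT true = false
[5] false AND false AND false = false
[root] false OR true OR false OR false OR false = true
Overall: true → merged

Merged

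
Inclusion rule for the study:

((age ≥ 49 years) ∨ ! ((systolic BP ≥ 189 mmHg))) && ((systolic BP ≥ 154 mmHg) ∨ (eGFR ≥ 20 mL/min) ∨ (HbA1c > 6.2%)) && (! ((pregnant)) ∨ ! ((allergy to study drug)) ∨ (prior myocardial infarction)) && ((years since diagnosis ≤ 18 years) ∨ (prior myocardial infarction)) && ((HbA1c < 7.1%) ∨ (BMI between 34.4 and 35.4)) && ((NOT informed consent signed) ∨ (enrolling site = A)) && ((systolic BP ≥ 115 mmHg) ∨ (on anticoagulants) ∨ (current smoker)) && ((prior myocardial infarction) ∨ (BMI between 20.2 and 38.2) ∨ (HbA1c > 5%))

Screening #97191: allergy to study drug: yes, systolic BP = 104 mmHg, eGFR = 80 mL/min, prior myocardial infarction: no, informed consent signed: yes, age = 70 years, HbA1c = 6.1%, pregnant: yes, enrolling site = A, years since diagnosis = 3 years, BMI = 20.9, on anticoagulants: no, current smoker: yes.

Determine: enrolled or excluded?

Atomic conditions:
  age ≥ 49 years: 70 ≥ 49 is true
  systolic BP ≥ 189 mmHg: 104 ≥ 189 is false
  systolic BP ≥ 154 mmHg: 104 ≥ 154 is false
  eGFR ≥ 20 mL/min: 80 ≥ 20 is true
  HbA1c > 6.2%: 6.1 > 6.2 is false
  pregnant: yes → true
  allergy to study drug: yes → true
  prior myocardial infarction: no → false
  years since diagnosis ≤ 18 years: 3 ≤ 18 is true
  HbA1c < 7.1%: 6.1 < 7.1 is true
  BMI between 34.4 and 35.4: 20.9 in [34.4, 35.4] is false
  NOT informed consent signed: yes → false
  enrolling site = A: A == A is true
  systolic BP ≥ 115 mmHg: 104 ≥ 115 is false
  on anticoagulants: no → false
  current smoker: yes → true
  BMI between 20.2 and 38.2: 20.9 in [20.2, 38.2] is true
  HbA1c > 5%: 6.1 > 5 is true
Combine:
[1.2] NOT false = true
[1] true OR true = true
[2] false OR true OR false = true
[3.1] NOT true = false
[3.2] NOT true = false
[3] false OR false OR false = false
[4] true OR false = true
[5] true OR false = true
[6] false OR true = true
[7] false OR false OR true = true
[8] false OR true OR true = true
[root] true AND true AND false AND true AND true AND true AND true AND true = false
Overall: false → excluded

Excluded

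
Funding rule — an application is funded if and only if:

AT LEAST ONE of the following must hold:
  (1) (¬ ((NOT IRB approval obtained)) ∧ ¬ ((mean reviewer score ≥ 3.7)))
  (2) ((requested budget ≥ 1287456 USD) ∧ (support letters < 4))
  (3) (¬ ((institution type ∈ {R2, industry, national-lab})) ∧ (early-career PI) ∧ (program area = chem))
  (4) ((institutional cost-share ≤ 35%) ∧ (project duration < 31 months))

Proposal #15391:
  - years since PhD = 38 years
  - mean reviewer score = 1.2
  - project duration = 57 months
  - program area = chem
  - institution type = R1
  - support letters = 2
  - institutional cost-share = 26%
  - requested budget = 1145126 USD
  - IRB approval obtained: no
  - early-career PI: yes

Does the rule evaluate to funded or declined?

Atomic conditions:
  NOT IRB approval obtained: no → true
  mean reviewer score ≥ 3.7: 1.2 ≥ 3.7 is false
  requested budget ≥ 1287456 USD: 1145126 ≥ 1287456 is false
  support letters < 4: 2 < 4 is true
  institution type ∈ {R2, industry, national-lab}: R1 is not in the set → false
  early-career PI: yes → true
  program area = chem: chem == chem is true
  institutional cost-share ≤ 35%: 26 ≤ 35 is true
  project duration < 31 months: 57 < 31 is false
Combine:
[1.1] NOT true = false
[1.2] NOT false = true
[1] false AND true = false
[2] false AND true = false
[3.1] NOT false = true
[3] true AND true AND true = true
[4] true AND false = false
[root] false OR false OR true OR false = true
Overall: true → funded

Funded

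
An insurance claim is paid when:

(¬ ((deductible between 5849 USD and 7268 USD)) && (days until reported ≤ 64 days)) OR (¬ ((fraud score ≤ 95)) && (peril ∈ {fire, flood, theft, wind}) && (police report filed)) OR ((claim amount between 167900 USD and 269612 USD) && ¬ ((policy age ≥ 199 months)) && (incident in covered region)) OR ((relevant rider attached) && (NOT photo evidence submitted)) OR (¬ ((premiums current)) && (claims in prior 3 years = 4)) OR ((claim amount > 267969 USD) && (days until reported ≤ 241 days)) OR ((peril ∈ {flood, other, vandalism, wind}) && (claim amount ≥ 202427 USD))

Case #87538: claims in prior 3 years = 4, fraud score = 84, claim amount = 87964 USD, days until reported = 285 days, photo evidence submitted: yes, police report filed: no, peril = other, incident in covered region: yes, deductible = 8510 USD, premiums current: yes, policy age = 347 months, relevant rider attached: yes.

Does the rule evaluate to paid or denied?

Atomic conditions:
  deductible between 5849 USD and 7268 USD: 8510 in [5849, 7268] is false
  days until reported ≤ 64 days: 285 ≤ 64 is false
  fraud score ≤ 95: 84 ≤ 95 is true
  peril ∈ {fire, flood, theft, wind}: other is not in the set → false
  police report filed: no → false
  claim amount between 167900 USD and 269612 USD: 87964 in [167900, 269612] is false
  policy age ≥ 199 months: 347 ≥ 199 is true
  incident in covered region: yes → true
  relevant rider attached: yes → true
  NOT photo evidence submitted: yes → false
  premiums current: yes → true
  claims in prior 3 years = 4: 4 == 4 is true
  claim amount > 267969 USD: 87964 > 267969 is false
  days until reported ≤ 241 days: 285 ≤ 241 is false
  peril ∈ {flood, other, vandalism, wind}: other is in the set → true
  claim amount ≥ 202427 USD: 87964 ≥ 202427 is false
Combine:
[1.1] NOT false = true
[1] true AND false = false
[2.1] NOT true = false
[2] false AND false AND false = false
[3.2] NOT true = false
[3] false AND false AND true = false
[4] true AND false = false
[5.1] NOT true = false
[5] false AND true = false
[6] false AND false = false
[7] true AND false = false
[root] false OR false OR false OR false OR false OR false OR false = false
Overall: false → denied

Denied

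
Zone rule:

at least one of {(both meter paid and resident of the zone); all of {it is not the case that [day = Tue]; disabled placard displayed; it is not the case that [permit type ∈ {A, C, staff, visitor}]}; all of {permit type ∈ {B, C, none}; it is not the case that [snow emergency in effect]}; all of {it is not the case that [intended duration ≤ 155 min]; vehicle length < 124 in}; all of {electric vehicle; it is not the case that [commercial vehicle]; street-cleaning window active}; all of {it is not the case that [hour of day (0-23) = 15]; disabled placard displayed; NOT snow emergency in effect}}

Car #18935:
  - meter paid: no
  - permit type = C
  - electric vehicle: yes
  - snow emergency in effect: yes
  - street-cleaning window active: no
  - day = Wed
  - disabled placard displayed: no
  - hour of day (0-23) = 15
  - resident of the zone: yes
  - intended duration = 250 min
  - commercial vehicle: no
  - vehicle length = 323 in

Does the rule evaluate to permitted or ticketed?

Ticketed

Atomic conditions:
  meter paid: no → false
  resident of the zone: yes → true
  day = Tue: Wed == Tue is false
  disabled placard displayed: no → false
  permit type ∈ {A, C, staff, visitor}: C is in the set → true
  permit type ∈ {B, C, none}: C is in the set → true
  snow emergency in effect: yes → true
  intended duration ≤ 155 min: 250 ≤ 155 is false
  vehicle length < 124 in: 323 < 124 is false
  electric vehicle: yes → true
  commercial vehicle: no → false
  street-cleaning window active: no → false
  hour of day (0-23) = 15: 15 == 15 is true
  NOT snow emergency in effect: yes → false
Combine:
[1] false AND true = false
[2.1] NOT false = true
[2.3] NOT true = false
[2] true AND false AND false = false
[3.2] NOT true = false
[3] true AND false = false
[4.1] NOT false = true
[4] true AND false = false
[5.2] NOT false = true
[5] true AND true AND false = false
[6.1] NOT true = false
[6] false AND false AND false = false
[root] false OR false OR false OR false OR false OR false = false
Overall: false → ticketed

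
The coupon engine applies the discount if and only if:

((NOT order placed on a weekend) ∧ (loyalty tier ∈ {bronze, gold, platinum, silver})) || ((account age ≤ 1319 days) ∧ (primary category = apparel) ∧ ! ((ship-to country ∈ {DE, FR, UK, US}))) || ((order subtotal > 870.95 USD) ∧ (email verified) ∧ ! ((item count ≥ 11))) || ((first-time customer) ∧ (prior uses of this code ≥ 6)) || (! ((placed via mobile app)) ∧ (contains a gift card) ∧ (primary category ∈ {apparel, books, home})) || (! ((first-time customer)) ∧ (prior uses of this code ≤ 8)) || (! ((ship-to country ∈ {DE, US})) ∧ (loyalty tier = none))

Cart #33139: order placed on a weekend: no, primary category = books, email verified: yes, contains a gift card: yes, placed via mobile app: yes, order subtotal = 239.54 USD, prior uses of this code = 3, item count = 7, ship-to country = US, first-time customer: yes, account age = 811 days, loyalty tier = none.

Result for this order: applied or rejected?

Rejected

Atomic conditions:
  NOT order placed on a weekend: no → true
  loyalty tier ∈ {bronze, gold, platinum, silver}: none is not in the set → false
  account age ≤ 1319 days: 811 ≤ 1319 is true
  primary category = apparel: books == apparel is false
  ship-to country ∈ {DE, FR, UK, US}: US is in the set → true
  order subtotal > 870.95 USD: 239.54 > 870.95 is false
  email verified: yes → true
  item count ≥ 11: 7 ≥ 11 is false
  first-time customer: yes → true
  prior uses of this code ≥ 6: 3 ≥ 6 is false
  placed via mobile app: yes → true
  contains a gift card: yes → true
  primary category ∈ {apparel, books, home}: books is in the set → true
  prior uses of this code ≤ 8: 3 ≤ 8 is true
  ship-to country ∈ {DE, US}: US is in the set → true
  loyalty tier = none: none == none is true
Combine:
[1] true AND false = false
[2.3] NOT true = false
[2] true AND false AND false = false
[3.3] NOT false = true
[3] false AND true AND true = false
[4] true AND false = false
[5.1] NOT true = false
[5] false AND true AND true = false
[6.1] NOT true = false
[6] false AND true = false
[7.1] NOT true = false
[7] false AND true = false
[root] false OR false OR false OR false OR false OR false OR false = false
Overall: false → rejected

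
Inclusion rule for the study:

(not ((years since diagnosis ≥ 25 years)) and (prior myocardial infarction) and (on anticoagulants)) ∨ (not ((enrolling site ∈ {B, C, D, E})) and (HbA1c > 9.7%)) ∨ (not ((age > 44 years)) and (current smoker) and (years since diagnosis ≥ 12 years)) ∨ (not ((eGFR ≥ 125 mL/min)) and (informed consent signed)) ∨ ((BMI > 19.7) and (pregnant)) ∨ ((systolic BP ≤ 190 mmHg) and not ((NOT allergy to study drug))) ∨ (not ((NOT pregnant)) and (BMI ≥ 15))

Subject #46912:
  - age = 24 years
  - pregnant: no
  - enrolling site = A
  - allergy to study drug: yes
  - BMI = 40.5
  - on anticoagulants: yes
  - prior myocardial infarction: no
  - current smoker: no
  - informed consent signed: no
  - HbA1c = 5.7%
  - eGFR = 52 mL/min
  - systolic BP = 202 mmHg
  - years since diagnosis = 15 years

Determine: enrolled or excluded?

Atomic conditions:
  years since diagnosis ≥ 25 years: 15 ≥ 25 is false
  prior myocardial infarction: no → false
  on anticoagulants: yes → true
  enrolling site ∈ {B, C, D, E}: A is not in the set → false
  HbA1c > 9.7%: 5.7 > 9.7 is false
  age > 44 years: 24 > 44 is false
  current smoker: no → false
  years since diagnosis ≥ 12 years: 15 ≥ 12 is true
  eGFR ≥ 125 mL/min: 52 ≥ 125 is false
  informed consent signed: no → false
  BMI > 19.7: 40.5 > 19.7 is true
  pregnant: no → false
  systolic BP ≤ 190 mmHg: 202 ≤ 190 is false
  NOT allergy to study drug: yes → false
  NOT pregnant: no → true
  BMI ≥ 15: 40.5 ≥ 15 is true
Combine:
[1.1] NOT false = true
[1] true AND false AND true = false
[2.1] NOT false = true
[2] true AND false = false
[3.1] NOT false = true
[3] true AND false AND true = false
[4.1] NOT false = true
[4] true AND false = false
[5] true AND false = false
[6.2] NOT false = true
[6] false AND true = false
[7.1] NOT true = false
[7] false AND true = false
[root] false OR false OR false OR false OR false OR false OR false = false
Overall: false → excluded

Excluded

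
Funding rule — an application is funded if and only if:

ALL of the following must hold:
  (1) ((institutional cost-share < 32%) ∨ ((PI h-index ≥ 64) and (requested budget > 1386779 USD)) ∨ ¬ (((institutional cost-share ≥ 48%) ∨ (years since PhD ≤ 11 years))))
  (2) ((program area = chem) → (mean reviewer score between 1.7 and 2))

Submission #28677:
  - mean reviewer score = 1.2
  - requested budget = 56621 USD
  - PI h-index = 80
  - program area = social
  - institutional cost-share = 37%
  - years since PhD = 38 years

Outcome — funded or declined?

Atomic conditions:
  institutional cost-share < 32%: 37 < 32 is false
  PI h-index ≥ 64: 80 ≥ 64 is true
  requested budget > 1386779 USD: 56621 > 1386779 is false
  institutional cost-share ≥ 48%: 37 ≥ 48 is false
  years since PhD ≤ 11 years: 38 ≤ 11 is false
  program area = chem: social == chem is false
  mean reviewer score between 1.7 and 2: 1.2 in [1.7, 2] is false
Combine:
[1.2] true AND false = false
[1.3.1] false OR false = false
[1.3] NOT false = true
[1] false OR false OR true = true
[2] false → false (antecedent false ⇒ implication holds) = true
[root] true AND true = true
Overall: true → funded

Funded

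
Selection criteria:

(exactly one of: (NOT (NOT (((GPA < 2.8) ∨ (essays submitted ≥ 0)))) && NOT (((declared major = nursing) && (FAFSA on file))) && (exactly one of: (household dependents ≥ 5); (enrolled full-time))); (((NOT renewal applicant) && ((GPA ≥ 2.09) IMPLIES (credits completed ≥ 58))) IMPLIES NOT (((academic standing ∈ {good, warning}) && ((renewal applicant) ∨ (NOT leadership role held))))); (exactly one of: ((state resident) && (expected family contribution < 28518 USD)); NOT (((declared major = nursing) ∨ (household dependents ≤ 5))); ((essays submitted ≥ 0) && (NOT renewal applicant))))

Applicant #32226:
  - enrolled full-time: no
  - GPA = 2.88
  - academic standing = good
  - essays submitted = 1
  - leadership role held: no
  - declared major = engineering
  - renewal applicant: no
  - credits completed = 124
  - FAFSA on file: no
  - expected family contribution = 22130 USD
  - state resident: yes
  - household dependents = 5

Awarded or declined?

Awarded

Atomic conditions:
  GPA < 2.8: 2.88 < 2.8 is false
  essays submitted ≥ 0: 1 ≥ 0 is true
  declared major = nursing: engineering == nursing is false
  FAFSA on file: no → false
  household dependents ≥ 5: 5 ≥ 5 is true
  enrolled full-time: no → false
  NOT renewal applicant: no → true
  GPA ≥ 2.09: 2.88 ≥ 2.09 is true
  credits completed ≥ 58: 124 ≥ 58 is true
  academic standing ∈ {good, warning}: good is in the set → true
  renewal applicant: no → false
  NOT leadership role held: no → true
  state resident: yes → true
  expected family contribution < 28518 USD: 22130 < 28518 is true
  household dependents ≤ 5: 5 ≤ 5 is true
Combine:
[1.1.1.1] false OR true = true
[1.1.1] NOT true = false
[1.1] NOT false = true
[1.2.1] false AND false = false
[1.2] NOT false = true
[1.3] exactly-one(true, false) = true
[1] true AND true AND true = true
[2.1.2] true → true = true
[2.1] true AND true = true
[2.2.1.2] false OR true = true
[2.2.1] true AND true = true
[2.2] NOT true = false
[2] true → false = false
[3.1] true AND true = true
[3.2.1] false OR true = true
[3.2] NOT true = false
[3.3] true AND true = true
[3] exactly-one(true, false, true) = false
[root] exactly-one(true, false, false) = true
Overall: true → awarded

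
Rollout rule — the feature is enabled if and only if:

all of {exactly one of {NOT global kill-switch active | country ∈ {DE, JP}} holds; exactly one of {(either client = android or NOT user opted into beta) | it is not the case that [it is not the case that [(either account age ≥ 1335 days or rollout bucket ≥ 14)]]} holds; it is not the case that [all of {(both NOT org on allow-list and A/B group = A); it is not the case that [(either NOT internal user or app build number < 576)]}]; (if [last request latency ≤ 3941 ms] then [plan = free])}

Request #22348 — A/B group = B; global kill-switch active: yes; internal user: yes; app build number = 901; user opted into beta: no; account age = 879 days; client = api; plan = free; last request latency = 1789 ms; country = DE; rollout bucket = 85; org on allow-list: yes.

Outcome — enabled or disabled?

Atomic conditions:
  NOT global kill-switch active: yes → false
  country ∈ {DE, JP}: DE is in the set → true
  client = android: api == android is false
  NOT user opted into beta: no → true
  account age ≥ 1335 days: 879 ≥ 1335 is false
  rollout bucket ≥ 14: 85 ≥ 14 is true
  NOT org on allow-list: yes → false
  A/B group = A: B == A is false
  NOT internal user: yes → false
  app build number < 576: 901 < 576 is false
  last request latency ≤ 3941 ms: 1789 ≤ 3941 is true
  plan = free: free == free is true
Combine:
[1] exactly-one(false, true) = true
[2.1] false OR true = true
[2.2.1.1] false OR true = true
[2.2.1] NOT true = false
[2.2] NOT false = true
[2] exactly-one(true, true) = false
[3.1.1] false AND false = false
[3.1.2.1] false OR false = false
[3.1.2] NOT false = true
[3.1] false AND true = false
[3] NOT false = true
[4] true → true = true
[root] true AND false AND true AND true = false
Overall: false → disabled

Disabled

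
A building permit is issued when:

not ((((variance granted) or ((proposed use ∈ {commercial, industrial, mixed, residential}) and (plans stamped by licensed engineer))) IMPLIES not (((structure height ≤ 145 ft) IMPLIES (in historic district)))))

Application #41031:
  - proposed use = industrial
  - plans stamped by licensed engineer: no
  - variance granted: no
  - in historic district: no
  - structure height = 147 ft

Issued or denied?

Atomic conditions:
  variance granted: no → false
  proposed use ∈ {commercial, industrial, mixed, residential}: industrial is in the set → true
  plans stamped by licensed engineer: no → false
  structure height ≤ 145 ft: 147 ≤ 145 is false
  in historic district: no → false
Combine:
[1.1.2] true AND false = false
[1.1] false OR false = false
[1.2.1] false → false (antecedent false ⇒ implication holds) = true
[1.2] NOT true = false
[1] false → false (antecedent false ⇒ implication holds) = true
[root] NOT true = false
Overall: false → denied

Denied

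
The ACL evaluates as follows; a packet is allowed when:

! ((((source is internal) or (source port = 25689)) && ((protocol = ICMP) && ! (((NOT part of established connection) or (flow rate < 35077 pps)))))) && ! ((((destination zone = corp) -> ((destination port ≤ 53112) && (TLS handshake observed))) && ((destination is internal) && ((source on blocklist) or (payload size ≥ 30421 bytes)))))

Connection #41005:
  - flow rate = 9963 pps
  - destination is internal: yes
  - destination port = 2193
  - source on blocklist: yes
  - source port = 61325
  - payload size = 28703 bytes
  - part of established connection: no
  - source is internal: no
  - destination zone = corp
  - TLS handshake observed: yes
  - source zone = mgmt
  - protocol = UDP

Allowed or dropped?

Dropped

Atomic conditions:
  source is internal: no → false
  source port = 25689: 61325 == 25689 is false
  protocol = ICMP: UDP == ICMP is false
  NOT part of established connection: no → true
  flow rate < 35077 pps: 9963 < 35077 is true
  destination zone = corp: corp == corp is true
  destination port ≤ 53112: 2193 ≤ 53112 is true
  TLS handshake observed: yes → true
  destination is internal: yes → true
  source on blocklist: yes → true
  payload size ≥ 30421 bytes: 28703 ≥ 30421 is false
Combine:
[1.1.1] false OR false = false
[1.1.2.2.1] true OR true = true
[1.1.2.2] NOT true = false
[1.1.2] false AND false = false
[1.1] false AND false = false
[1] NOT false = true
[2.1.1.2] true AND true = true
[2.1.1] true → true = true
[2.1.2.2] true OR false = true
[2.1.2] true AND true = true
[2.1] true AND true = true
[2] NOT true = false
[root] true AND false = false
Overall: false → dropped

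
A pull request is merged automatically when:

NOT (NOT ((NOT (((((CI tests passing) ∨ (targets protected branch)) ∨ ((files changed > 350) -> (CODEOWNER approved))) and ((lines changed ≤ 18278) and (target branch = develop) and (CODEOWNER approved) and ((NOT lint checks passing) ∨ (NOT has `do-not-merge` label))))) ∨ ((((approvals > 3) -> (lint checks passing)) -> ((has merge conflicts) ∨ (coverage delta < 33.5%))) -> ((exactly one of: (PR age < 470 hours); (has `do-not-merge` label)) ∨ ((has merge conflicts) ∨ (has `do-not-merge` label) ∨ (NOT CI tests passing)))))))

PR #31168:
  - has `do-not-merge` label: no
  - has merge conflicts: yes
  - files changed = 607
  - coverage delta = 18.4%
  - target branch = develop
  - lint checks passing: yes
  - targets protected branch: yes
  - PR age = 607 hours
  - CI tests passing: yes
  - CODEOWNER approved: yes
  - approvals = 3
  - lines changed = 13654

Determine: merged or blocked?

Atomic conditions:
  CI tests passing: yes → true
  targets protected branch: yes → true
  files changed > 350: 607 > 350 is true
  CODEOWNER approved: yes → true
  lines changed ≤ 18278: 13654 ≤ 18278 is true
  target branch = develop: develop == develop is true
  NOT lint checks passing: yes → false
  NOT has `do-not-merge` label: no → true
  approvals > 3: 3 > 3 is false
  lint checks passing: yes → true
  has merge conflicts: yes → true
  coverage delta < 33.5%: 18.4 < 33.5 is true
  PR age < 470 hours: 607 < 470 is false
  has `do-not-merge` label: no → false
  NOT CI tests passing: yes → false
Combine:
[1.1.1.1.1.1] true OR true = true
[1.1.1.1.1.2] true → true = true
[1.1.1.1.1] true OR true = true
[1.1.1.1.2.4] false OR true = true
[1.1.1.1.2] true AND true AND true AND true = true
[1.1.1.1] true AND true = true
[1.1.1] NOT true = false
[1.1.2.1.1] false → true (antecedent false ⇒ implication holds) = true
[1.1.2.1.2] true OR true = true
[1.1.2.1] true → true = true
[1.1.2.2.1] exactly-one(false, false) = false
[1.1.2.2.2] true OR false OR false = true
[1.1.2.2] false OR true = true
[1.1.2] true → true = true
[1.1] false OR true = true
[1] NOT true = false
[root] NOT false = true
Overall: true → merged

Merged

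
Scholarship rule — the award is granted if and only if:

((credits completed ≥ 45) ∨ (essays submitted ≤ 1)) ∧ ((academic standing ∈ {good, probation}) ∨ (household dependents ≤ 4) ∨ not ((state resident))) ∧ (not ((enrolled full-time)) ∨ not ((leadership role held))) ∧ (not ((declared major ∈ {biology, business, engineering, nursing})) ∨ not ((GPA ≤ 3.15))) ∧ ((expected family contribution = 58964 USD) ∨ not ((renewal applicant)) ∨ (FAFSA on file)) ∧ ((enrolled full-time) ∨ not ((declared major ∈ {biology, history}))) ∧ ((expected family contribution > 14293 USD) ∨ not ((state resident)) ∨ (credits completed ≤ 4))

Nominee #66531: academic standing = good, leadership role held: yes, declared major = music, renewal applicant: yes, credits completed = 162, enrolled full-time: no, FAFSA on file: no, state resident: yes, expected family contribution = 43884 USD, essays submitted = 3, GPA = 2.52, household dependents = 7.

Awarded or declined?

Atomic conditions:
  credits completed ≥ 45: 162 ≥ 45 is true
  essays submitted ≤ 1: 3 ≤ 1 is false
  academic standing ∈ {good, probation}: good is in the set → true
  household dependents ≤ 4: 7 ≤ 4 is false
  state resident: yes → true
  enrolled full-time: no → false
  leadership role held: yes → true
  declared major ∈ {biology, business, engineering, nursing}: music is not in the set → false
  GPA ≤ 3.15: 2.52 ≤ 3.15 is true
  expected family contribution = 58964 USD: 43884 == 58964 is false
  renewal applicant: yes → true
  FAFSA on file: no → false
  declared major ∈ {biology, history}: music is not in the set → false
  expected family contribution > 14293 USD: 43884 > 14293 is true
  credits completed ≤ 4: 162 ≤ 4 is false
Combine:
[1] true OR false = true
[2.3] NOT true = false
[2] true OR false OR false = true
[3.1] NOT false = true
[3.2] NOT true = false
[3] true OR false = true
[4.1] NOT false = true
[4.2] NOT true = false
[4] true OR false = true
[5.2] NOT true = false
[5] false OR false OR false = false
[6.2] NOT false = true
[6] false OR true = true
[7.2] NOT true = false
[7] true OR false OR false = true
[root] true AND true AND true AND true AND false AND true AND true = false
Overall: false → declined

Declined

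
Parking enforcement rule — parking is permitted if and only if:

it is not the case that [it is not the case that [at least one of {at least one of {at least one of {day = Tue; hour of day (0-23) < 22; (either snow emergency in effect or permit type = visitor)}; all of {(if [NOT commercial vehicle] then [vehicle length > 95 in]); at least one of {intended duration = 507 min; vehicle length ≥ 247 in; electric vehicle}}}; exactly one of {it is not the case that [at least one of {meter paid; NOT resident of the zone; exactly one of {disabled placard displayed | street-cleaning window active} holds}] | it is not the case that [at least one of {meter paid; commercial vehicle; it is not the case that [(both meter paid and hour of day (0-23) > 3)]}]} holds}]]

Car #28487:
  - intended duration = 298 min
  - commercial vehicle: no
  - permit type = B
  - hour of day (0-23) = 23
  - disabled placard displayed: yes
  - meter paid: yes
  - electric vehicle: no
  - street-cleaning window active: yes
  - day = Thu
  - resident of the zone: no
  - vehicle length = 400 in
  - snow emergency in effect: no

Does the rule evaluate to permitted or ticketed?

Atomic conditions:
  day = Tue: Thu == Tue is false
  hour of day (0-23) < 22: 23 < 22 is false
  snow emergency in effect: no → false
  permit type = visitor: B == visitor is false
  NOT commercial vehicle: no → true
  vehicle length > 95 in: 400 > 95 is true
  intended duration = 507 min: 298 == 507 is false
  vehicle length ≥ 247 in: 400 ≥ 247 is true
  electric vehicle: no → false
  meter paid: yes → true
  NOT resident of the zone: no → true
  disabled placard displayed: yes → true
  street-cleaning window active: yes → true
  commercial vehicle: no → false
  hour of day (0-23) > 3: 23 > 3 is true
Combine:
[1.1.1.1.3] false OR false = false
[1.1.1.1] false OR false OR false = false
[1.1.1.2.1] true → true = true
[1.1.1.2.2] false OR true OR false = true
[1.1.1.2] true AND true = true
[1.1.1] false OR true = true
[1.1.2.1.1.3] exactly-one(true, true) = false
[1.1.2.1.1] true OR true OR false = true
[1.1.2.1] NOT true = false
[1.1.2.2.1.3.1] true AND true = true
[1.1.2.2.1.3] NOT true = false
[1.1.2.2.1] true OR false OR false = true
[1.1.2.2] NOT true = false
[1.1.2] exactly-one(false, false) = false
[1.1] true OR false = true
[1] NOT true = false
[root] NOT false = true
Overall: true → permitted

Permitted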